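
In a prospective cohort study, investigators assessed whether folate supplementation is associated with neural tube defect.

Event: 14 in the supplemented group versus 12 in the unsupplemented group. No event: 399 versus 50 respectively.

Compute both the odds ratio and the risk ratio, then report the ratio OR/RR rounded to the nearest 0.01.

From the description: a = 14, b = 399, c = 12, d = 50.
OR = (14·50)/(399·12) = 700/4788 = 0.14620
Risk in exposed = 14/413 = 0.03390; risk in unexposed = 12/62 = 0.19355; RR = 0.17514
OR/RR = 0.14620 / 0.17514 = 0.83475
The outcome is not rare, so the OR lies further from 1 than the RR.

0.83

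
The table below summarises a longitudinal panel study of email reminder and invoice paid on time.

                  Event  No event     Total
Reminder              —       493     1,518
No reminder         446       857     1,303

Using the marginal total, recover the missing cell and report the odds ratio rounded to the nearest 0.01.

The missing cell is in the exposed row: 1518 − 493 = 1025.
So a = 1025, b = 493, c = 446, d = 857.
OR = (a·d)/(b·c) = (1025 × 857) / (493 × 446) = 878425 / 219878 = 3.99506

4.00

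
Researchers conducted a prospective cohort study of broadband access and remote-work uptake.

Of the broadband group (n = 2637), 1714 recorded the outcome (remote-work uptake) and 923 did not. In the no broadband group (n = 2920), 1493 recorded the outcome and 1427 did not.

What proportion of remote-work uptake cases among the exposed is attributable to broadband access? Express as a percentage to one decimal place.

From the description: a = 1714, b = 923, c = 1493, d = 1427.
Risk in exposed = 1714/2637 = 0.64998; risk in unexposed = 1493/2920 = 0.51130.
RR = 0.64998/0.51130 = 1.27123
AR% = (RR − 1)/RR × 100 = (1.27123 − 1)/1.27123 × 100 = 21.3360%

21.3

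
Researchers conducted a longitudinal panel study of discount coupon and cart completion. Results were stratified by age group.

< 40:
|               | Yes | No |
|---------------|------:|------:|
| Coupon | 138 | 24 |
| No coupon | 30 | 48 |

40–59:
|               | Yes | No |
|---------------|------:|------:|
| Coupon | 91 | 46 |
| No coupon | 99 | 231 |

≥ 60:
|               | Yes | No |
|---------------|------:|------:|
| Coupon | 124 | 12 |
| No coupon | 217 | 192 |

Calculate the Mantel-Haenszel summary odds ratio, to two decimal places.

OR_MH = Σ(aᵢdᵢ/nᵢ) / Σ(bᵢcᵢ/nᵢ), where nᵢ is the stratum total.
Stratum 1 (< 40): n = 240; a·d/n = 138·48/240 = 27.6000; b·c/n = 24·30/240 = 3.0000
Stratum 2 (40–59): n = 467; a·d/n = 91·231/467 = 45.0128; b·c/n = 46·99/467 = 9.7516
Stratum 3 (≥ 60): n = 545; a·d/n = 124·192/545 = 43.6844; b·c/n = 12·217/545 = 4.7780
OR_MH = (27.6000 + 45.0128 + 43.6844) / (3.0000 + 9.7516 + 4.7780) = 116.2973 / 17.5296 = 6.63434

6.63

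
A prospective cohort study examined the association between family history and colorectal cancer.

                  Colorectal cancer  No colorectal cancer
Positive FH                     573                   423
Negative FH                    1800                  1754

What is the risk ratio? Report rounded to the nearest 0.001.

1.136

Cells: a = 573, b = 423, c = 1800, d = 1754.
Risk in exposed = 573/996 = 0.57530; risk in unexposed = 1800/3554 = 0.50647.
RR = 0.57530 / 0.50647 = 1.13590
The risk among the exposed is 1.14 times that among the unexposed.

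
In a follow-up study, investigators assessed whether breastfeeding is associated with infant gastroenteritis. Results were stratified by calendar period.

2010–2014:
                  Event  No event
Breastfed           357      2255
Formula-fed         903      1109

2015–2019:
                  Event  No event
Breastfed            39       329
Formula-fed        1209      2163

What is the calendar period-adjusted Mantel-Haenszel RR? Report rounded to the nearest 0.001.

0.303

RR_MH = Σ(aᵢ·n₀ᵢ/nᵢ) / Σ(cᵢ·n₁ᵢ/nᵢ), with n₁ᵢ = aᵢ+bᵢ (exposed), n₀ᵢ = cᵢ+dᵢ (unexposed), nᵢ = n₁ᵢ+n₀ᵢ.
Stratum 1 (2010–2014): n₁ = 2612, n₀ = 2012, n = 4624; a·n₀/n = 357·2012/4624 = 155.3382; c·n₁/n = 903·2612/4624 = 510.0856
Stratum 2 (2015–2019): n₁ = 368, n₀ = 3372, n = 3740; a·n₀/n = 39·3372/3740 = 35.1626; c·n₁/n = 1209·368/3740 = 118.9604
RR_MH = (155.3382 + 35.1626) / (510.0856 + 118.9604) = 190.5008 / 629.0461 = 0.30284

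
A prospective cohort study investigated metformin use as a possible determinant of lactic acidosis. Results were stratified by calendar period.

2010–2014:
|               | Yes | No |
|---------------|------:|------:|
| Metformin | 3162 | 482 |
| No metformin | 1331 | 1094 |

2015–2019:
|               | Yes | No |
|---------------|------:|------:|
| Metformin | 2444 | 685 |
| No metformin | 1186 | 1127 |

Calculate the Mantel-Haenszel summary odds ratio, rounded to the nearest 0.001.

4.220

OR_MH = Σ(aᵢdᵢ/nᵢ) / Σ(bᵢcᵢ/nᵢ), where nᵢ is the stratum total.
Stratum 1 (2010–2014): n = 6069; a·d/n = 3162·1094/6069 = 569.9832; b·c/n = 482·1331/6069 = 105.7080
Stratum 2 (2015–2019): n = 5442; a·d/n = 2444·1127/5442 = 506.1352; b·c/n = 685·1186/5442 = 149.2852
OR_MH = (569.9832 + 506.1352) / (105.7080 + 149.2852) = 1076.1184 / 254.9932 = 4.22018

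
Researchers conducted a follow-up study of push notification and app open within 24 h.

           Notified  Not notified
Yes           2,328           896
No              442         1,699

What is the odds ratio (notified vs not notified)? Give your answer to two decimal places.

Reading the table with exposure as columns: a = 2328 (Notified, case), b = 442 (Notified, non-case), c = 896 (Not notified, case), d = 1699.
OR = (a·d)/(b·c) = (2328 × 1699) / (442 × 896) = 3955272 / 396032 = 9.98725
The odds of app open within 24 h are about 9.99 times as high in the notified group.

9.99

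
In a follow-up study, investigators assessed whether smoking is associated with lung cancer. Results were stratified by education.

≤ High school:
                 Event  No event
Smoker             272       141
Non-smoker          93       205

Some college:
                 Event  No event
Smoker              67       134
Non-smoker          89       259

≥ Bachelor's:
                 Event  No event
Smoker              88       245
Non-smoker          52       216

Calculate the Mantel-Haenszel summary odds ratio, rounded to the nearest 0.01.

OR_MH = Σ(aᵢdᵢ/nᵢ) / Σ(bᵢcᵢ/nᵢ), where nᵢ is the stratum total.
Stratum 1 (≤ High school): n = 711; a·d/n = 272·205/711 = 78.4248; b·c/n = 141·93/711 = 18.4430
Stratum 2 (Some college): n = 549; a·d/n = 67·259/549 = 31.6084; b·c/n = 134·89/549 = 21.7231
Stratum 3 (≥ Bachelor's): n = 601; a·d/n = 88·216/601 = 31.6273; b·c/n = 245·52/601 = 21.1980
OR_MH = (78.4248 + 31.6084 + 31.6273) / (18.4430 + 21.7231 + 21.1980) = 141.6604 / 61.3642 = 2.30852

2.31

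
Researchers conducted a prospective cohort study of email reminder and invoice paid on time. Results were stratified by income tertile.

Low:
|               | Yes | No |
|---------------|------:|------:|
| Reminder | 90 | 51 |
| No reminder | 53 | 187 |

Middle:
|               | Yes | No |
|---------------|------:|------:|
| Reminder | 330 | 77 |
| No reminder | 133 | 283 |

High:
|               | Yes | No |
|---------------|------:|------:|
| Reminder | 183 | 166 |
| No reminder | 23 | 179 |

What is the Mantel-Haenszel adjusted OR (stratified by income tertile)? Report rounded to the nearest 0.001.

8.203

OR_MH = Σ(aᵢdᵢ/nᵢ) / Σ(bᵢcᵢ/nᵢ), where nᵢ is the stratum total.
Stratum 1 (Low): n = 381; a·d/n = 90·187/381 = 44.1732; b·c/n = 51·53/381 = 7.0945
Stratum 2 (Middle): n = 823; a·d/n = 330·283/823 = 113.4751; b·c/n = 77·133/823 = 12.4435
Stratum 3 (High): n = 551; a·d/n = 183·179/551 = 59.4501; b·c/n = 166·23/551 = 6.9292
OR_MH = (44.1732 + 113.4751 + 59.4501) / (7.0945 + 12.4435 + 6.9292) = 217.0984 / 26.4672 = 8.20254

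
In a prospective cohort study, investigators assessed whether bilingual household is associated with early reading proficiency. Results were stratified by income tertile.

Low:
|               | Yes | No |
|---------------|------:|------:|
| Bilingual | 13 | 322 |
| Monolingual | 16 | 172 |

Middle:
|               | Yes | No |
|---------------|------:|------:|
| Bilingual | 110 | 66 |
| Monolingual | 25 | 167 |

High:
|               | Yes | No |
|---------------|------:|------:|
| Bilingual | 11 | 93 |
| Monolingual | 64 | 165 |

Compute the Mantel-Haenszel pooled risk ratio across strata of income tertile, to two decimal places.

1.65

RR_MH = Σ(aᵢ·n₀ᵢ/nᵢ) / Σ(cᵢ·n₁ᵢ/nᵢ), with n₁ᵢ = aᵢ+bᵢ (exposed), n₀ᵢ = cᵢ+dᵢ (unexposed), nᵢ = n₁ᵢ+n₀ᵢ.
Stratum 1 (Low): n₁ = 335, n₀ = 188, n = 523; a·n₀/n = 13·188/523 = 4.6730; c·n₁/n = 16·335/523 = 10.2486
Stratum 2 (Middle): n₁ = 176, n₀ = 192, n = 368; a·n₀/n = 110·192/368 = 57.3913; c·n₁/n = 25·176/368 = 11.9565
Stratum 3 (High): n₁ = 104, n₀ = 229, n = 333; a·n₀/n = 11·229/333 = 7.5646; c·n₁/n = 64·104/333 = 19.9880
RR_MH = (4.6730 + 57.3913 + 7.5646) / (10.2486 + 11.9565 + 19.9880) = 69.6289 / 42.1931 = 1.65024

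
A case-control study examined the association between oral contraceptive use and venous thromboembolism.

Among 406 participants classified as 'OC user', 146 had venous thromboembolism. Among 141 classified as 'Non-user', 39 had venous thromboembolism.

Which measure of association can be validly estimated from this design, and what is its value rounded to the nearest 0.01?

From the description: a = 146, b = 260, c = 39, d = 102.
This is a case-control study: participants were sampled on outcome status, so risks in the source population cannot be estimated directly — relative risk is not valid here. The odds ratio is the appropriate measure.
OR = (a·d)/(b·c) = (146 × 102) / (260 × 39) = 14892 / 10140 = 1.46864

1.47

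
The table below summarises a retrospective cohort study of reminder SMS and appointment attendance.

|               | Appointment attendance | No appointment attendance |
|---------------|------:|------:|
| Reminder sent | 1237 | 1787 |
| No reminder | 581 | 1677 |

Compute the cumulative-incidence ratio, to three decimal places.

Cells: a = 1237, b = 1787, c = 581, d = 1677.
Risk in exposed = 1237/3024 = 0.40906; risk in unexposed = 581/2258 = 0.25731.
RR = 0.40906 / 0.25731 = 1.58978
The risk among the exposed is 1.59 times that among the unexposed.

1.590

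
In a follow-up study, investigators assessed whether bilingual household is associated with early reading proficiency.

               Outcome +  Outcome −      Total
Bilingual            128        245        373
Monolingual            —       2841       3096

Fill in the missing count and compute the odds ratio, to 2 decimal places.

5.82

The missing cell is in the unexposed row: 3096 − 2841 = 255.
So a = 128, b = 245, c = 255, d = 2841.
OR = (a·d)/(b·c) = (128 × 2841) / (245 × 255) = 363648 / 62475 = 5.82070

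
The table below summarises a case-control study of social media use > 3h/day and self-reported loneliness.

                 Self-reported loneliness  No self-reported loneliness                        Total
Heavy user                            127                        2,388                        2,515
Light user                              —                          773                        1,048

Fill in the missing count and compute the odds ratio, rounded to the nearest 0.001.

The missing cell is in the unexposed row: 1048 − 773 = 275.
So a = 127, b = 2388, c = 275, d = 773.
OR = (a·d)/(b·c) = (127 × 773) / (2388 × 275) = 98171 / 656700 = 0.14949

0.149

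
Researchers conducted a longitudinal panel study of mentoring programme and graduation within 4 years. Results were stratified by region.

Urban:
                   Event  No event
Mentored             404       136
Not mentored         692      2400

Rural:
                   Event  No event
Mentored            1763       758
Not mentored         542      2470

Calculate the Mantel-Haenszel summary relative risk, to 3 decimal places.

3.726

RR_MH = Σ(aᵢ·n₀ᵢ/nᵢ) / Σ(cᵢ·n₁ᵢ/nᵢ), with n₁ᵢ = aᵢ+bᵢ (exposed), n₀ᵢ = cᵢ+dᵢ (unexposed), nᵢ = n₁ᵢ+n₀ᵢ.
Stratum 1 (Urban): n₁ = 540, n₀ = 3092, n = 3632; a·n₀/n = 404·3092/3632 = 343.9339; c·n₁/n = 692·540/3632 = 102.8855
Stratum 2 (Rural): n₁ = 2521, n₀ = 3012, n = 5533; a·n₀/n = 1763·3012/5533 = 959.7246; c·n₁/n = 542·2521/5533 = 246.9514
RR_MH = (343.9339 + 959.7246) / (102.8855 + 246.9514) = 1303.6585 / 349.8368 = 3.72648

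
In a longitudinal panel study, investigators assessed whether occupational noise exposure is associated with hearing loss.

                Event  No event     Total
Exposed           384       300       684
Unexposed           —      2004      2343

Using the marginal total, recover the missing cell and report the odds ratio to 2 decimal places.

The missing cell is in the unexposed row: 2343 − 2004 = 339.
So a = 384, b = 300, c = 339, d = 2004.
OR = (a·d)/(b·c) = (384 × 2004) / (300 × 339) = 769536 / 101700 = 7.56673

7.57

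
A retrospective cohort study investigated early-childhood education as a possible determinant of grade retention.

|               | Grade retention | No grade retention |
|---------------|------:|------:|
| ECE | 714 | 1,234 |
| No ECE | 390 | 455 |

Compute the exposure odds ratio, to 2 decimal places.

0.68

Cells: a = 714, b = 1234, c = 390, d = 455.
OR = (a·d)/(b·c) = (714 × 455) / (1234 × 390) = 324870 / 481260 = 0.67504
Exposure is associated with lower odds of grade retention (OR = 0.68 < 1).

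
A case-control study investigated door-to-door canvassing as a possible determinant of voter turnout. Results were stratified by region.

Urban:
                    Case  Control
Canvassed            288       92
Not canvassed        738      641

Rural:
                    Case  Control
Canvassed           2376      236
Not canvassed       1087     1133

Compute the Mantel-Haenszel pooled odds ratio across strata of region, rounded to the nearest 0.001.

7.221

OR_MH = Σ(aᵢdᵢ/nᵢ) / Σ(bᵢcᵢ/nᵢ), where nᵢ is the stratum total.
Stratum 1 (Urban): n = 1759; a·d/n = 288·641/1759 = 104.9505; b·c/n = 92·738/1759 = 38.5992
Stratum 2 (Rural): n = 4832; a·d/n = 2376·1133/4832 = 557.1209; b·c/n = 236·1087/4832 = 53.0902
OR_MH = (104.9505 + 557.1209) / (38.5992 + 53.0902) = 662.0714 / 91.6894 = 7.22080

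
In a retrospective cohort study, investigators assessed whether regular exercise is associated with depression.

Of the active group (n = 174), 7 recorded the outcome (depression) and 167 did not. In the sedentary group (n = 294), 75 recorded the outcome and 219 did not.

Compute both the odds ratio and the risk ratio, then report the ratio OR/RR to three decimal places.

From the description: a = 7, b = 167, c = 75, d = 219.
OR = (7·219)/(167·75) = 1533/12525 = 0.12240
Risk in exposed = 7/174 = 0.04023; risk in unexposed = 75/294 = 0.25510; RR = 0.15770
OR/RR = 0.12240 / 0.15770 = 0.77612
The outcome is not rare, so the OR lies further from 1 than the RR.

0.776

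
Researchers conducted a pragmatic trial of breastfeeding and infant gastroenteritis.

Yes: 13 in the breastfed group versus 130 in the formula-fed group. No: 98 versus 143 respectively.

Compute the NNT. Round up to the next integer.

Risk in treated group = 13/111 = 0.11712; risk in control = 130/273 = 0.47619.
Absolute risk reduction = 0.47619 − 0.11712 = 0.35907
NNT = 1 / ARR = 1 / 0.35907 = 2.785 → round up → 3

3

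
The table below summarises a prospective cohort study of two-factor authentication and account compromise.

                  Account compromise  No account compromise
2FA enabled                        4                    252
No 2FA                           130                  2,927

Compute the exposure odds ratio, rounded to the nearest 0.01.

Cells: a = 4, b = 252, c = 130, d = 2927.
OR = (a·d)/(b·c) = (4 × 2927) / (252 × 130) = 11708 / 32760 = 0.35739
Exposure is associated with lower odds of account compromise (OR = 0.36 < 1).

0.36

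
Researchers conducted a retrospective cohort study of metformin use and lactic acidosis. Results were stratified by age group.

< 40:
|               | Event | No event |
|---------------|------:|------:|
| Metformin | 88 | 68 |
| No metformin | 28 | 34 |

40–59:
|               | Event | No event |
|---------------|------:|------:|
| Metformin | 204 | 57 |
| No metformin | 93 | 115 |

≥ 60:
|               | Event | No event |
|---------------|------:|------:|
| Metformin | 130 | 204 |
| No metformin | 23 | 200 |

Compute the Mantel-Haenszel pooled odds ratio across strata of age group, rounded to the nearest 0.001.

3.880

OR_MH = Σ(aᵢdᵢ/nᵢ) / Σ(bᵢcᵢ/nᵢ), where nᵢ is the stratum total.
Stratum 1 (< 40): n = 218; a·d/n = 88·34/218 = 13.7248; b·c/n = 68·28/218 = 8.7339
Stratum 2 (40–59): n = 469; a·d/n = 204·115/469 = 50.0213; b·c/n = 57·93/469 = 11.3028
Stratum 3 (≥ 60): n = 557; a·d/n = 130·200/557 = 46.6786; b·c/n = 204·23/557 = 8.4237
OR_MH = (13.7248 + 50.0213 + 46.6786) / (8.7339 + 11.3028 + 8.4237) = 110.4247 / 28.4604 = 3.87994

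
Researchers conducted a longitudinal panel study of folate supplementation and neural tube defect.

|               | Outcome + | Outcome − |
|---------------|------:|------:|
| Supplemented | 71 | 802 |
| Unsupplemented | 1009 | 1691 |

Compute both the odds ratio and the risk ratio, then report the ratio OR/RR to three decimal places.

0.682

Cells: a = 71, b = 802, c = 1009, d = 1691.
OR = (71·1691)/(802·1009) = 120061/809218 = 0.14837
Risk in exposed = 71/873 = 0.08133; risk in unexposed = 1009/2700 = 0.37370; RR = 0.21763
OR/RR = 0.14837 / 0.21763 = 0.68174
The outcome is not rare, so the OR lies further from 1 than the RR.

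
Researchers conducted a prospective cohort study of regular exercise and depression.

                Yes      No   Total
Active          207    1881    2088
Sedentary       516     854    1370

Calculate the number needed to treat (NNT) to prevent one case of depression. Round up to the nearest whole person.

4

Risk in treated group = 207/2088 = 0.09914; risk in control = 516/1370 = 0.37664.
Absolute risk reduction = 0.37664 − 0.09914 = 0.27750
NNT = 1 / ARR = 1 / 0.27750 = 3.604 → round up → 4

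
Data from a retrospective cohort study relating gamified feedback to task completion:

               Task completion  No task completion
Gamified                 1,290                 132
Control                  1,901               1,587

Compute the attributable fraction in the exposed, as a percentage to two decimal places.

39.92

Cells: a = 1290, b = 132, c = 1901, d = 1587.
Risk in exposed = 1290/1422 = 0.90717; risk in unexposed = 1901/3488 = 0.54501.
RR = 0.90717/0.54501 = 1.66450
AR% = (RR − 1)/RR × 100 = (1.66450 − 1)/1.66450 × 100 = 39.9220%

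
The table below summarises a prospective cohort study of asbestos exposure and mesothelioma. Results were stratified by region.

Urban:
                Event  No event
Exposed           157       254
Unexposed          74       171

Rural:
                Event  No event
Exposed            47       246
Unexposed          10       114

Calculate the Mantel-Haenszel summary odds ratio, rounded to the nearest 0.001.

1.556

OR_MH = Σ(aᵢdᵢ/nᵢ) / Σ(bᵢcᵢ/nᵢ), where nᵢ is the stratum total.
Stratum 1 (Urban): n = 656; a·d/n = 157·171/656 = 40.9253; b·c/n = 254·74/656 = 28.6524
Stratum 2 (Rural): n = 417; a·d/n = 47·114/417 = 12.8489; b·c/n = 246·10/417 = 5.8993
OR_MH = (40.9253 + 12.8489) / (28.6524 + 5.8993) = 53.7742 / 34.5517 = 1.55634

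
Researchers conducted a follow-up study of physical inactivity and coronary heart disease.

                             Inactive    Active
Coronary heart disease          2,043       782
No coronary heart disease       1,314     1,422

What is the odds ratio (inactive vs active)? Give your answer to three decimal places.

Reading the table with exposure as columns: a = 2043 (Inactive, case), b = 1314 (Inactive, non-case), c = 782 (Active, case), d = 1422.
OR = (a·d)/(b·c) = (2043 × 1422) / (1314 × 782) = 2905146 / 1027548 = 2.82726
The odds of coronary heart disease are about 2.83 times as high in the inactive group.

2.827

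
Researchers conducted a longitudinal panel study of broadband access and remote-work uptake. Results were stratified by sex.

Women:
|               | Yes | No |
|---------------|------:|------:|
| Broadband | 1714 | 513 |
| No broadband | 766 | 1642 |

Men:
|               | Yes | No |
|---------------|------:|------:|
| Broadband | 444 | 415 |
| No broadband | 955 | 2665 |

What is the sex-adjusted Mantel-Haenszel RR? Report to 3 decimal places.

2.267

RR_MH = Σ(aᵢ·n₀ᵢ/nᵢ) / Σ(cᵢ·n₁ᵢ/nᵢ), with n₁ᵢ = aᵢ+bᵢ (exposed), n₀ᵢ = cᵢ+dᵢ (unexposed), nᵢ = n₁ᵢ+n₀ᵢ.
Stratum 1 (Women): n₁ = 2227, n₀ = 2408, n = 4635; a·n₀/n = 1714·2408/4635 = 890.4665; c·n₁/n = 766·2227/4635 = 368.0436
Stratum 2 (Men): n₁ = 859, n₀ = 3620, n = 4479; a·n₀/n = 444·3620/4479 = 358.8480; c·n₁/n = 955·859/4479 = 183.1536
RR_MH = (890.4665 + 358.8480) / (368.0436 + 183.1536) = 1249.3144 / 551.1972 = 2.26655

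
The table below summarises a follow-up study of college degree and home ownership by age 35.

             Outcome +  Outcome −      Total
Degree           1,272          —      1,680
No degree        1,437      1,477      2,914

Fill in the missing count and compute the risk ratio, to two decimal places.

The missing cell is in the exposed row: 1680 − 1272 = 408.
So a = 1272, b = 408, c = 1437, d = 1477.
RR = [a/(a+b)] / [c/(c+d)] = (1272/1680) / (1437/2914) = 0.75714/0.49314 = 1.53536

1.54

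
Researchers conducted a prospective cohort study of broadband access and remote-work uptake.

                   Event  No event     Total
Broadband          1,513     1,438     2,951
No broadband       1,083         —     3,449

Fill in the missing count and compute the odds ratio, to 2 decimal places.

The missing cell is in the unexposed row: 3449 − 1083 = 2366.
So a = 1513, b = 1438, c = 1083, d = 2366.
OR = (a·d)/(b·c) = (1513 × 2366) / (1438 × 1083) = 3579758 / 1557354 = 2.29862

2.30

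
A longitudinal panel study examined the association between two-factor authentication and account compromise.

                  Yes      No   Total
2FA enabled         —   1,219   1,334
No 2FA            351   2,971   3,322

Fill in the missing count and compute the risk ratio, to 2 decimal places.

The missing cell is in the exposed row: 1334 − 1219 = 115.
So a = 115, b = 1219, c = 351, d = 2971.
RR = [a/(a+b)] / [c/(c+d)] = (115/1334) / (351/3322) = 0.08621/0.10566 = 0.81590

0.82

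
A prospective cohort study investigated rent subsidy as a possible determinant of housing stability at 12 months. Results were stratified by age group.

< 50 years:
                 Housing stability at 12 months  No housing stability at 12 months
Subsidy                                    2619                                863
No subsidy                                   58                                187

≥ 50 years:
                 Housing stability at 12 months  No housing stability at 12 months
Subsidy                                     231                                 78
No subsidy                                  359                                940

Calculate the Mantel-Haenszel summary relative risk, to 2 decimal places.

RR_MH = Σ(aᵢ·n₀ᵢ/nᵢ) / Σ(cᵢ·n₁ᵢ/nᵢ), with n₁ᵢ = aᵢ+bᵢ (exposed), n₀ᵢ = cᵢ+dᵢ (unexposed), nᵢ = n₁ᵢ+n₀ᵢ.
Stratum 1 (< 50 years): n₁ = 3482, n₀ = 245, n = 3727; a·n₀/n = 2619·245/3727 = 172.1639; c·n₁/n = 58·3482/3727 = 54.1873
Stratum 2 (≥ 50 years): n₁ = 309, n₀ = 1299, n = 1608; a·n₀/n = 231·1299/1608 = 186.6101; c·n₁/n = 359·309/1608 = 68.9869
RR_MH = (172.1639 + 186.6101) / (54.1873 + 68.9869) = 358.7740 / 123.1742 = 2.91274

2.91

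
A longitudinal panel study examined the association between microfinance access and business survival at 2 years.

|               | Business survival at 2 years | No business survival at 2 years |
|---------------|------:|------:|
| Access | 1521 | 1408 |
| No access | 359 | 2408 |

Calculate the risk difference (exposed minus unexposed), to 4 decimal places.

Cells: a = 1521, b = 1408, c = 359, d = 2408.
Risk in exposed = 1521/2929 = 0.519290; risk in unexposed = 359/2767 = 0.129743.
Risk difference = 0.519290 − 0.129743 = 0.389546

0.3895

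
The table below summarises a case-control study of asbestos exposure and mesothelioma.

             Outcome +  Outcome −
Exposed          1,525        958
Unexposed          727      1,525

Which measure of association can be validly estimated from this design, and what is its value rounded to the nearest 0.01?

3.34

Cells: a = 1525, b = 958, c = 727, d = 1525.
This is a case-control study: participants were sampled on outcome status, so risks in the source population cannot be estimated directly — relative risk is not valid here. The odds ratio is the appropriate measure.
OR = (a·d)/(b·c) = (1525 × 1525) / (958 × 727) = 2325625 / 696466 = 3.33918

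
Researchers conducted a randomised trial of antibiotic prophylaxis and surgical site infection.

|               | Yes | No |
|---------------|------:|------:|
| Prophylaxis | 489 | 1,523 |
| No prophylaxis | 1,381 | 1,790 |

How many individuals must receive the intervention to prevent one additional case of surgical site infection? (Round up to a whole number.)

Risk in treated group = 489/2012 = 0.24304; risk in control = 1381/3171 = 0.43551.
Absolute risk reduction = 0.43551 − 0.24304 = 0.19247
NNT = 1 / ARR = 1 / 0.19247 = 5.196 → round up → 6

6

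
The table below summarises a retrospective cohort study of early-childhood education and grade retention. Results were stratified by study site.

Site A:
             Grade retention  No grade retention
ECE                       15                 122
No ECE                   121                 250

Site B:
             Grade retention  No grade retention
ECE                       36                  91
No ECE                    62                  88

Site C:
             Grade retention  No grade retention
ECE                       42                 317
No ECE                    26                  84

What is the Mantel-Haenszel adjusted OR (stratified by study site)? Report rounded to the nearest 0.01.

OR_MH = Σ(aᵢdᵢ/nᵢ) / Σ(bᵢcᵢ/nᵢ), where nᵢ is the stratum total.
Stratum 1 (Site A): n = 508; a·d/n = 15·250/508 = 7.3819; b·c/n = 122·121/508 = 29.0591
Stratum 2 (Site B): n = 277; a·d/n = 36·88/277 = 11.4368; b·c/n = 91·62/277 = 20.3682
Stratum 3 (Site C): n = 469; a·d/n = 42·84/469 = 7.5224; b·c/n = 317·26/469 = 17.5736
OR_MH = (7.3819 + 11.4368 + 7.5224) / (29.0591 + 20.3682 + 17.5736) = 26.3411 / 67.0008 = 0.39315

0.39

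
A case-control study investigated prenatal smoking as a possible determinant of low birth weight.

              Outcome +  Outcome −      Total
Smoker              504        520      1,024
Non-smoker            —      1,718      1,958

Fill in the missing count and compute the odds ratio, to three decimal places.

The missing cell is in the unexposed row: 1958 − 1718 = 240.
So a = 504, b = 520, c = 240, d = 1718.
OR = (a·d)/(b·c) = (504 × 1718) / (520 × 240) = 865872 / 124800 = 6.93808

6.938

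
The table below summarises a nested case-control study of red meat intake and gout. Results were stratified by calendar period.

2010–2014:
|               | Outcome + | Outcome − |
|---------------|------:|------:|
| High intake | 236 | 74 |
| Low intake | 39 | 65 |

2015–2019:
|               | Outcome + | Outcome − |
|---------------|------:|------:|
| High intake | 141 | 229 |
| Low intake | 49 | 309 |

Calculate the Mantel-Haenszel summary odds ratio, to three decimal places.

4.329

OR_MH = Σ(aᵢdᵢ/nᵢ) / Σ(bᵢcᵢ/nᵢ), where nᵢ is the stratum total.
Stratum 1 (2010–2014): n = 414; a·d/n = 236·65/414 = 37.0531; b·c/n = 74·39/414 = 6.9710
Stratum 2 (2015–2019): n = 728; a·d/n = 141·309/728 = 59.8475; b·c/n = 229·49/728 = 15.4135
OR_MH = (37.0531 + 59.8475) / (6.9710 + 15.4135) = 96.9007 / 22.3845 = 4.32892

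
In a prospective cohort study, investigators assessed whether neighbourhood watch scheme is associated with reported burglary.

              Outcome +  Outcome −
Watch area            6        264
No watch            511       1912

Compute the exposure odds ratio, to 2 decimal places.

0.09

Cells: a = 6, b = 264, c = 511, d = 1912.
OR = (a·d)/(b·c) = (6 × 1912) / (264 × 511) = 11472 / 134904 = 0.08504
Exposure is associated with lower odds of reported burglary (OR = 0.09 < 1).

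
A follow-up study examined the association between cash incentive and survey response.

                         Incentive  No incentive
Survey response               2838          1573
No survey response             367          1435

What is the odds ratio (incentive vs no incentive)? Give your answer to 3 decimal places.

Reading the table with exposure as columns: a = 2838 (Incentive, case), b = 367 (Incentive, non-case), c = 1573 (No incentive, case), d = 1435.
OR = (a·d)/(b·c) = (2838 × 1435) / (367 × 1573) = 4072530 / 577291 = 7.05455
The odds of survey response are about 7.05 times as high in the incentive group.

7.055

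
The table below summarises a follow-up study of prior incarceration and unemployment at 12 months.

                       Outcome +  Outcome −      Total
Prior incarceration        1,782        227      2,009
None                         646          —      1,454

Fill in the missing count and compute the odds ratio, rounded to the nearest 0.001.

The missing cell is in the unexposed row: 1454 − 646 = 808.
So a = 1782, b = 227, c = 646, d = 808.
OR = (a·d)/(b·c) = (1782 × 808) / (227 × 646) = 1439856 / 146642 = 9.81885

9.819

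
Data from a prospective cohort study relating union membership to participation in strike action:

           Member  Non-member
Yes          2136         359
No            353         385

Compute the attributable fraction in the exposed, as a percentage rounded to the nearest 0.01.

Reading the table with exposure as columns: a = 2136 (Member, case), b = 353 (Member, non-case), c = 359 (Non-member, case), d = 385.
Risk in exposed = 2136/2489 = 0.85818; risk in unexposed = 359/744 = 0.48253.
RR = 0.85818/0.48253 = 1.77850
AR% = (RR − 1)/RR × 100 = (1.77850 − 1)/1.77850 × 100 = 43.7730%

43.77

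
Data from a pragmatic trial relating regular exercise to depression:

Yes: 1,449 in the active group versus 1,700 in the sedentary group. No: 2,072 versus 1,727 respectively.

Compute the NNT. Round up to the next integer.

12

Risk in treated group = 1449/3521 = 0.41153; risk in control = 1700/3427 = 0.49606.
Absolute risk reduction = 0.49606 − 0.41153 = 0.08453
NNT = 1 / ARR = 1 / 0.08453 = 11.830 → round up → 12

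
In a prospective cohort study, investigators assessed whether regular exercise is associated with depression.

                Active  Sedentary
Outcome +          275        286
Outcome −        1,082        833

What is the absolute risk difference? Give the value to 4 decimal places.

-0.0529

Reading the table with exposure as columns: a = 275 (Active, case), b = 1082 (Active, non-case), c = 286 (Sedentary, case), d = 833.
Risk in exposed = 275/1357 = 0.202653; risk in unexposed = 286/1119 = 0.255585.
Risk difference = 0.202653 − 0.255585 = -0.052932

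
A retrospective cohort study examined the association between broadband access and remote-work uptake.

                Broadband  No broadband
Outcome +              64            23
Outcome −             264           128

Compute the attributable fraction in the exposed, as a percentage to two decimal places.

Reading the table with exposure as columns: a = 64 (Broadband, case), b = 264 (Broadband, non-case), c = 23 (No broadband, case), d = 128.
Risk in exposed = 64/328 = 0.19512; risk in unexposed = 23/151 = 0.15232.
RR = 0.19512/0.15232 = 1.28102
AR% = (RR − 1)/RR × 100 = (1.28102 − 1)/1.28102 × 100 = 21.9371%

21.94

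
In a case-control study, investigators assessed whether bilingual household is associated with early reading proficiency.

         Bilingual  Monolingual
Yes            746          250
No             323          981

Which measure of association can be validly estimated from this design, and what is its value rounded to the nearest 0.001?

Reading the table with exposure as columns: a = 746 (Bilingual, case), b = 323 (Bilingual, non-case), c = 250 (Monolingual, case), d = 981.
This is a case-control study: participants were sampled on outcome status, so risks in the source population cannot be estimated directly — relative risk is not valid here. The odds ratio is the appropriate measure.
OR = (a·d)/(b·c) = (746 × 981) / (323 × 250) = 731826 / 80750 = 9.06286

9.063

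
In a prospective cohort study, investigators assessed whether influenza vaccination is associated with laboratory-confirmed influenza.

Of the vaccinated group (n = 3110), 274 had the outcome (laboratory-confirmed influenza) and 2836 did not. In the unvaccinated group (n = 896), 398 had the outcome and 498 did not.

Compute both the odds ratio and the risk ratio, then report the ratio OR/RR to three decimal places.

0.610

From the description: a = 274, b = 2836, c = 398, d = 498.
OR = (274·498)/(2836·398) = 136452/1128728 = 0.12089
Risk in exposed = 274/3110 = 0.08810; risk in unexposed = 398/896 = 0.44420; RR = 0.19834
OR/RR = 0.12089 / 0.19834 = 0.60950
The outcome is not rare, so the OR lies further from 1 than the RR.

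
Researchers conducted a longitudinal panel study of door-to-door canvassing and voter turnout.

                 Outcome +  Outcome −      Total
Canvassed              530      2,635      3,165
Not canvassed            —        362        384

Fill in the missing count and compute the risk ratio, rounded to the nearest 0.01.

The missing cell is in the unexposed row: 384 − 362 = 22.
So a = 530, b = 2635, c = 22, d = 362.
RR = [a/(a+b)] / [c/(c+d)] = (530/3165) / (22/384) = 0.16746/0.05729 = 2.92288

2.92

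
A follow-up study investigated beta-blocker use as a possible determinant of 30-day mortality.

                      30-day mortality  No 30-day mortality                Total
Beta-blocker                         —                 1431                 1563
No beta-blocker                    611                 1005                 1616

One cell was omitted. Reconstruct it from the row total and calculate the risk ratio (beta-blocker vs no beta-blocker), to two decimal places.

0.22

The missing cell is in the exposed row: 1563 − 1431 = 132.
So a = 132, b = 1431, c = 611, d = 1005.
RR = [a/(a+b)] / [c/(c+d)] = (132/1563) / (611/1616) = 0.08445/0.37809 = 0.22336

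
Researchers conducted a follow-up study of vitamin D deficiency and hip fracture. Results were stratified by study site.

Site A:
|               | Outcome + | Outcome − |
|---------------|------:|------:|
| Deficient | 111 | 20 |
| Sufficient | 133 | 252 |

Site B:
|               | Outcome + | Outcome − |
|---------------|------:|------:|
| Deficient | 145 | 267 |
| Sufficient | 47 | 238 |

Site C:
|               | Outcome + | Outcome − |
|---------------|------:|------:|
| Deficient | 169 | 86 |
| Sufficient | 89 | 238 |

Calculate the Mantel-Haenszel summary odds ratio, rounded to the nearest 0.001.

4.760

OR_MH = Σ(aᵢdᵢ/nᵢ) / Σ(bᵢcᵢ/nᵢ), where nᵢ is the stratum total.
Stratum 1 (Site A): n = 516; a·d/n = 111·252/516 = 54.2093; b·c/n = 20·133/516 = 5.1550
Stratum 2 (Site B): n = 697; a·d/n = 145·238/697 = 49.5122; b·c/n = 267·47/697 = 18.0043
Stratum 3 (Site C): n = 582; a·d/n = 169·238/582 = 69.1100; b·c/n = 86·89/582 = 13.1512
OR_MH = (54.2093 + 49.5122 + 69.1100) / (5.1550 + 18.0043 + 13.1512) = 172.8315 / 36.3105 = 4.75981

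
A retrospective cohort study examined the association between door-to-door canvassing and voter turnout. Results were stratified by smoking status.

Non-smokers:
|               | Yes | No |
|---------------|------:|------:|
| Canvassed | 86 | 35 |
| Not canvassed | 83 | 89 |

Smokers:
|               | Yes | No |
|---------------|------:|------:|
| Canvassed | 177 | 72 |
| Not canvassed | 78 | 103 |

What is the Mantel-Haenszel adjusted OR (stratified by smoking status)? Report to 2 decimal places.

2.98

OR_MH = Σ(aᵢdᵢ/nᵢ) / Σ(bᵢcᵢ/nᵢ), where nᵢ is the stratum total.
Stratum 1 (Non-smokers): n = 293; a·d/n = 86·89/293 = 26.1229; b·c/n = 35·83/293 = 9.9147
Stratum 2 (Smokers): n = 430; a·d/n = 177·103/430 = 42.3977; b·c/n = 72·78/430 = 13.0605
OR_MH = (26.1229 + 42.3977) / (9.9147 + 13.0605) = 68.5205 / 22.9751 = 2.98238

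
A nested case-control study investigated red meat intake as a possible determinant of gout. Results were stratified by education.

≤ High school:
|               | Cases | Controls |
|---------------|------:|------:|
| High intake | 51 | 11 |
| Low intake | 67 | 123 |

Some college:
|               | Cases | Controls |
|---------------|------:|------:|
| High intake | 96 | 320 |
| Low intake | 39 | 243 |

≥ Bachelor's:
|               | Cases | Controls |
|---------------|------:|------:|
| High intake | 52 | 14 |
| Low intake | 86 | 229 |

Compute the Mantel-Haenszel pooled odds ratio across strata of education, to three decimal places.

OR_MH = Σ(aᵢdᵢ/nᵢ) / Σ(bᵢcᵢ/nᵢ), where nᵢ is the stratum total.
Stratum 1 (≤ High school): n = 252; a·d/n = 51·123/252 = 24.8929; b·c/n = 11·67/252 = 2.9246
Stratum 2 (Some college): n = 698; a·d/n = 96·243/698 = 33.4212; b·c/n = 320·39/698 = 17.8797
Stratum 3 (≥ Bachelor's): n = 381; a·d/n = 52·229/381 = 31.2546; b·c/n = 14·86/381 = 3.1601
OR_MH = (24.8929 + 33.4212 + 31.2546) / (2.9246 + 17.8797 + 3.1601) = 89.5687 / 23.9644 = 3.73758

3.738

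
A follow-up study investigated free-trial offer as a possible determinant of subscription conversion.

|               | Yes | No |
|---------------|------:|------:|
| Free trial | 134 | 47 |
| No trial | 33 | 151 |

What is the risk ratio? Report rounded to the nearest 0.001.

4.128

Cells: a = 134, b = 47, c = 33, d = 151.
Risk in exposed = 134/181 = 0.74033; risk in unexposed = 33/184 = 0.17935.
RR = 0.74033 / 0.17935 = 4.12791
The risk among the exposed is 4.13 times that among the unexposed.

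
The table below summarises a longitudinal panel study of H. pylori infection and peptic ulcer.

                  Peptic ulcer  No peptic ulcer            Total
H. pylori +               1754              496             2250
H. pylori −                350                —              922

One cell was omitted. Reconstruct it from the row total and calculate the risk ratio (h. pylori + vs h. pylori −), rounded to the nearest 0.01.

2.05

The missing cell is in the unexposed row: 922 − 350 = 572.
So a = 1754, b = 496, c = 350, d = 572.
RR = [a/(a+b)] / [c/(c+d)] = (1754/2250) / (350/922) = 0.77956/0.37961 = 2.05357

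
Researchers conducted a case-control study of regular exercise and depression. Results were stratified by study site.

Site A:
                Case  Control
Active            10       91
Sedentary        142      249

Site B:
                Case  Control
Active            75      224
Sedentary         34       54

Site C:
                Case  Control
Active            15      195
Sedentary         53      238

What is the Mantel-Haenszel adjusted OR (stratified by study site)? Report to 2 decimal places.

OR_MH = Σ(aᵢdᵢ/nᵢ) / Σ(bᵢcᵢ/nᵢ), where nᵢ is the stratum total.
Stratum 1 (Site A): n = 492; a·d/n = 10·249/492 = 5.0610; b·c/n = 91·142/492 = 26.2642
Stratum 2 (Site B): n = 387; a·d/n = 75·54/387 = 10.4651; b·c/n = 224·34/387 = 19.6796
Stratum 3 (Site C): n = 501; a·d/n = 15·238/501 = 7.1257; b·c/n = 195·53/501 = 20.6287
OR_MH = (5.0610 + 10.4651 + 7.1257) / (26.2642 + 19.6796 + 20.6287) = 22.6518 / 66.5726 = 0.34026

0.34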